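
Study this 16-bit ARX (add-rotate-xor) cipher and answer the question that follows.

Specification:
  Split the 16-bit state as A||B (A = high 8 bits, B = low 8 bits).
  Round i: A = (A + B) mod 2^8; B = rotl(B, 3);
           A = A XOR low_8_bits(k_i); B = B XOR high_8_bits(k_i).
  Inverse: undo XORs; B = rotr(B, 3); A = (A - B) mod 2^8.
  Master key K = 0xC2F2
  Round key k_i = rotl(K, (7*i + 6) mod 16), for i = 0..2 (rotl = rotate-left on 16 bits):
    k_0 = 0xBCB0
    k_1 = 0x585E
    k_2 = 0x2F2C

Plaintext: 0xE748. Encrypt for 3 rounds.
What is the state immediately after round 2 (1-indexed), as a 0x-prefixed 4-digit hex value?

0xC3AF

s_0 = plaintext = 0xE748
s_1 = Round(s_0, k_0) = 0x9FFE
s_2 = Round(s_1, k_1) = 0xC3AF
s_3 = Round(s_2, k_2) = 0x5E52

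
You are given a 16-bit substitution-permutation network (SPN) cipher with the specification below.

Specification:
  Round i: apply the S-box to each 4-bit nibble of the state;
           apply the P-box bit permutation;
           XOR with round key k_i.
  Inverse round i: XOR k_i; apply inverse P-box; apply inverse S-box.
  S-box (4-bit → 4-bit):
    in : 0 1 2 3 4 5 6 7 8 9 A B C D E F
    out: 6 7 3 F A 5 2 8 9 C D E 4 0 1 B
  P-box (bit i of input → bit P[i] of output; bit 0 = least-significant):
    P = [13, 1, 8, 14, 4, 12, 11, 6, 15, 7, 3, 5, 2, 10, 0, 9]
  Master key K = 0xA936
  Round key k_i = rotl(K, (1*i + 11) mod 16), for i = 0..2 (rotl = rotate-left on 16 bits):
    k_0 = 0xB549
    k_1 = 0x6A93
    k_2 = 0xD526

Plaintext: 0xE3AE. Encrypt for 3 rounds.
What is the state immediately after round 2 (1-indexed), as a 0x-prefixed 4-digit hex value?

s_0 = plaintext = 0xE3AE
s_1 = Round(s_0, k_0) = 0x1DB5
s_2 = Round(s_1, k_1) = 0x57D6
s_3 = Round(s_2, k_2) = 0xD501

0x57D6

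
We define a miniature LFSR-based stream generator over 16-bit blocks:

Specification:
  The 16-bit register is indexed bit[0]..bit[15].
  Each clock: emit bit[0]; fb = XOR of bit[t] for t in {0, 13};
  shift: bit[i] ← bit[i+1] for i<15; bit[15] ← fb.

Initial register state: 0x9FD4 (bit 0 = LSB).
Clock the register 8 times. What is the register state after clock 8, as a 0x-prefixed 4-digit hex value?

reg_0 = 0x9FD4
clock 1: out=0, reg = 0x4FEA
clock 2: out=0, reg = 0x27F5
clock 3: out=1, reg = 0x13FA
clock 4: out=0, reg = 0x09FD
clock 5: out=1, reg = 0x84FE
clock 6: out=0, reg = 0x427F
clock 7: out=1, reg = 0xA13F
clock 8: out=1, reg = 0x509F

0x509F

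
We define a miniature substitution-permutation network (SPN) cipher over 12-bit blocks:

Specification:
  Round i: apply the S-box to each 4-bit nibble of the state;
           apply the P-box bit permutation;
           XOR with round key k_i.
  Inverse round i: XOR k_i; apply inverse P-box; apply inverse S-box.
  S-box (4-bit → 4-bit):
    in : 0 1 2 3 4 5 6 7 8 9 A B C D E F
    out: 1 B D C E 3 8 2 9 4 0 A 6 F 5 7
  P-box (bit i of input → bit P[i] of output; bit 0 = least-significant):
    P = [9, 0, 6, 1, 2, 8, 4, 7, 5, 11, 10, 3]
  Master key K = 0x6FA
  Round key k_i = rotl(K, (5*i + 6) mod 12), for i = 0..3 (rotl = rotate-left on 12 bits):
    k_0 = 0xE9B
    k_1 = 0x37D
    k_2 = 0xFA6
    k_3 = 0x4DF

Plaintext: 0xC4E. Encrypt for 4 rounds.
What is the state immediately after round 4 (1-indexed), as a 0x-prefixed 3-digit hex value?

0x13C

s_0 = plaintext = 0xC4E
s_1 = Round(s_0, k_0) = 0x14B
s_2 = Round(s_1, k_1) = 0xAC6
s_3 = Round(s_2, k_2) = 0xEB4
s_4 = Round(s_3, k_3) = 0x13C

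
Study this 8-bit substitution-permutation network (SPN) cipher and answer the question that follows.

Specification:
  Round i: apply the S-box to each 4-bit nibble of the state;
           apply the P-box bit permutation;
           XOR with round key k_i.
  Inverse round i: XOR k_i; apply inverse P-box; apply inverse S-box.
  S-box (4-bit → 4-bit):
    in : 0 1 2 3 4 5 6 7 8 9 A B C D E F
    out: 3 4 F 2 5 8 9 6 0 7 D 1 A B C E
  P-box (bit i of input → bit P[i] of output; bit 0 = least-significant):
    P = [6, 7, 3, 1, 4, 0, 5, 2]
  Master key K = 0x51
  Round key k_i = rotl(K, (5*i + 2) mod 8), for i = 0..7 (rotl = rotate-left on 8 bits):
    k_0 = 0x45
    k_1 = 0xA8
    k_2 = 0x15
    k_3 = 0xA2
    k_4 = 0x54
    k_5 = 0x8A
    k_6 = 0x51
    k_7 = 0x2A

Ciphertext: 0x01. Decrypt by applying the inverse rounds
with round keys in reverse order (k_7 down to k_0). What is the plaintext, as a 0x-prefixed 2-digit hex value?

0xD8

s_0 = ciphertext = 0x01
s_1 = InvRound(s_0, k_7) = 0x7E
s_2 = InvRound(s_1, k_6) = 0xFE
s_3 = InvRound(s_2, k_5) = 0xAB
s_4 = InvRound(s_3, k_4) = 0x22
s_5 = InvRound(s_4, k_3) = 0x83
s_6 = InvRound(s_5, k_2) = 0x6C
s_7 = InvRound(s_6, k_1) = 0x50
s_8 = InvRound(s_7, k_0) = 0xD8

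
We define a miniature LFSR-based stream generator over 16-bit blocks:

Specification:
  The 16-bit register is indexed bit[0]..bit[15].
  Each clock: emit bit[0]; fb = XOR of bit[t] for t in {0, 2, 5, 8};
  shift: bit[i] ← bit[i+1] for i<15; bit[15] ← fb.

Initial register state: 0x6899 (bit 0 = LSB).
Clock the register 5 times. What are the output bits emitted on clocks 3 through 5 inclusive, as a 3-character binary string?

011

reg_0 = 0x6899
clock 1: out=1, reg = 0xB44C
clock 2: out=0, reg = 0xDA26
clock 3: out=0, reg = 0x6D13
clock 4: out=1, reg = 0x3689
clock 5: out=1, reg = 0x9B44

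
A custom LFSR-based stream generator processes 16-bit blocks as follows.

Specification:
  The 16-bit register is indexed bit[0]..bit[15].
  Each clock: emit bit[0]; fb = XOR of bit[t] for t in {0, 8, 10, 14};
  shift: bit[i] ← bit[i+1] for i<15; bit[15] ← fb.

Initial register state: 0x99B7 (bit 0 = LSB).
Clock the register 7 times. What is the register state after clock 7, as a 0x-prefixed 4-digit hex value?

reg_0 = 0x99B7
clock 1: out=1, reg = 0x4CDB
clock 2: out=1, reg = 0xA66D
clock 3: out=1, reg = 0x5336
clock 4: out=0, reg = 0x299B
clock 5: out=1, reg = 0x14CD
clock 6: out=1, reg = 0x0A66
clock 7: out=0, reg = 0x0533

0x0533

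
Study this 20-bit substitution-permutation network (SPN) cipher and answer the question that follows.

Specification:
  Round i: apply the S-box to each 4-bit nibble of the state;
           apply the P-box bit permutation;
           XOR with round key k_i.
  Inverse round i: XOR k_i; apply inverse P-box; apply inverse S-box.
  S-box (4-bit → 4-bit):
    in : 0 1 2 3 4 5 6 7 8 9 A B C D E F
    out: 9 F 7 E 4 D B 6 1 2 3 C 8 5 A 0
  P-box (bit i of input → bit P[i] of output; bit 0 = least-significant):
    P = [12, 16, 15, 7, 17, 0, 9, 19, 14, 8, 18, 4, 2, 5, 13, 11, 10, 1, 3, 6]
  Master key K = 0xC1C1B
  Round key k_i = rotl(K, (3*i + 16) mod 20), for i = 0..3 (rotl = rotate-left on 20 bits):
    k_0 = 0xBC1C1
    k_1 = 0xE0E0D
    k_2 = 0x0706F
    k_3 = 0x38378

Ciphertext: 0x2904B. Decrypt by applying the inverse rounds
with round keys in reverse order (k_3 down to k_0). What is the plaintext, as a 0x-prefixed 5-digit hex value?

s_0 = ciphertext = 0x2904B
s_1 = InvRound(s_0, k_3) = 0x99E7A
s_2 = InvRound(s_1, k_2) = 0x85037
s_3 = InvRound(s_2, k_1) = 0x2E5D8
s_4 = InvRound(s_3, k_0) = 0xD4CE9

0xD4CE9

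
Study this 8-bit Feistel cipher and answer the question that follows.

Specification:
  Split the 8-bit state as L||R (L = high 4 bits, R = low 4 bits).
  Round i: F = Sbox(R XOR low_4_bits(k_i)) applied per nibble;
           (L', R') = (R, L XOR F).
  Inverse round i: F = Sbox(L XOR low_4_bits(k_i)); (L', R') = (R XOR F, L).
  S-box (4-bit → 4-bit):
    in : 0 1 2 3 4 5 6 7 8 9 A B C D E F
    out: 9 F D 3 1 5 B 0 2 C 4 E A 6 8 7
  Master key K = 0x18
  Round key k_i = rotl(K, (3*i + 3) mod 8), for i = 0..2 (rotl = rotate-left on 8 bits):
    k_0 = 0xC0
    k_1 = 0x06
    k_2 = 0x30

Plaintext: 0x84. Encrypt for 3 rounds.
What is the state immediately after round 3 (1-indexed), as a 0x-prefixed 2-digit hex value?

0x3A

s_0 = plaintext = 0x84
s_1 = Round(s_0, k_0) = 0x49
s_2 = Round(s_1, k_1) = 0x93
s_3 = Round(s_2, k_2) = 0x3A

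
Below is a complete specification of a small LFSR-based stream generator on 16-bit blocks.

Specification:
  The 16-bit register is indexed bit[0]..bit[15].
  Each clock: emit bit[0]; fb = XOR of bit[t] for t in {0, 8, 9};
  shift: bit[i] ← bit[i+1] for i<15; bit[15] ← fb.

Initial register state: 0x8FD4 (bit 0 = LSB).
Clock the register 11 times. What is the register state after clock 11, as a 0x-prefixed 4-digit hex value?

reg_0 = 0x8FD4
clock 1: out=0, reg = 0x47EA
clock 2: out=0, reg = 0x23F5
clock 3: out=1, reg = 0x91FA
clock 4: out=0, reg = 0xC8FD
clock 5: out=1, reg = 0xE47E
clock 6: out=0, reg = 0x723F
clock 7: out=1, reg = 0x391F
clock 8: out=1, reg = 0x1C8F
clock 9: out=1, reg = 0x8E47
clock 10: out=1, reg = 0x4723
clock 11: out=1, reg = 0xA391

0xA391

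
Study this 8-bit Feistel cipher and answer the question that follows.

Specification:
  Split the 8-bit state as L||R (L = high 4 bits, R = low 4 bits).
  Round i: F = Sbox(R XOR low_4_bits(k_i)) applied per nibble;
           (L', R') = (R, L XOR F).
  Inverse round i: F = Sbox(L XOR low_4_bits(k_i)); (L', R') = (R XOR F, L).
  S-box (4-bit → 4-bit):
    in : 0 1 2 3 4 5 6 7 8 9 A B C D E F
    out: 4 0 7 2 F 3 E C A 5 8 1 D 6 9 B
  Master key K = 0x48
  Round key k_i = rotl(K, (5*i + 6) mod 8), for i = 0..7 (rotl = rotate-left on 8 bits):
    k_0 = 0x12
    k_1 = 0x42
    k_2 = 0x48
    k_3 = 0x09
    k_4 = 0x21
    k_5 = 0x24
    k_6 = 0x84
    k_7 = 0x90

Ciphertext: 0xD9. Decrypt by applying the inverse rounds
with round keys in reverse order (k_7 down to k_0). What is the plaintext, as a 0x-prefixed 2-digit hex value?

0xAA

s_0 = ciphertext = 0xD9
s_1 = InvRound(s_0, k_7) = 0xFD
s_2 = InvRound(s_1, k_6) = 0xCF
s_3 = InvRound(s_2, k_5) = 0x5C
s_4 = InvRound(s_3, k_4) = 0x35
s_5 = InvRound(s_4, k_3) = 0xD3
s_6 = InvRound(s_5, k_2) = 0x0D
s_7 = InvRound(s_6, k_1) = 0xA0
s_8 = InvRound(s_7, k_0) = 0xAA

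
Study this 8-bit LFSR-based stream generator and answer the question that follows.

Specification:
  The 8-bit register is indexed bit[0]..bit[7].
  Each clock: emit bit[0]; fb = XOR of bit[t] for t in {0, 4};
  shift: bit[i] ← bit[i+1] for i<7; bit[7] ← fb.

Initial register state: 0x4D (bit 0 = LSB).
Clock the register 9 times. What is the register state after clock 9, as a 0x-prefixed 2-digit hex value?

reg_0 = 0x4D
clock 1: out=1, reg = 0xA6
clock 2: out=0, reg = 0x53
clock 3: out=1, reg = 0x29
clock 4: out=1, reg = 0x94
clock 5: out=0, reg = 0xCA
clock 6: out=0, reg = 0x65
clock 7: out=1, reg = 0xB2
clock 8: out=0, reg = 0xD9
clock 9: out=1, reg = 0x6C

0x6C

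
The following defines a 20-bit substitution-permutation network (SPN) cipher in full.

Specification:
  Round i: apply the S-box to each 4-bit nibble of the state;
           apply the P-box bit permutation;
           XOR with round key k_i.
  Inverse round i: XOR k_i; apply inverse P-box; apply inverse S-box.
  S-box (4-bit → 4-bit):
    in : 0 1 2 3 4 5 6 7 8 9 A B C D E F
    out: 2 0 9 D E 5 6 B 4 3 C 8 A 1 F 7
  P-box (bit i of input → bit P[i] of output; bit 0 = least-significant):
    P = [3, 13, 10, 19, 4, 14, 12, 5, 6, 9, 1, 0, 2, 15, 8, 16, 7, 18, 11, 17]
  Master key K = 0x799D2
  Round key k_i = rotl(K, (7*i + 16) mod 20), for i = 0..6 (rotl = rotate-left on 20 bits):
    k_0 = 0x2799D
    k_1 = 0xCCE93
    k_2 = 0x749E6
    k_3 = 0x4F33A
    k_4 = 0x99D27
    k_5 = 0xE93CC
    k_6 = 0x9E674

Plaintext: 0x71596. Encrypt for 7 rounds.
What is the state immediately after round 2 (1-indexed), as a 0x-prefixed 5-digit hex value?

0xAB2FB

s_0 = plaintext = 0x71596
s_1 = Round(s_0, k_0) = 0x41D4F
s_2 = Round(s_1, k_1) = 0xAB2FB
s_3 = Round(s_2, k_2) = 0xC11B7
s_4 = Round(s_3, k_3) = 0xAD312
s_5 = Round(s_4, k_4) = 0x39568
s_6 = Round(s_5, k_5) = 0xC4F0A
s_7 = Round(s_6, k_6) = 0x62136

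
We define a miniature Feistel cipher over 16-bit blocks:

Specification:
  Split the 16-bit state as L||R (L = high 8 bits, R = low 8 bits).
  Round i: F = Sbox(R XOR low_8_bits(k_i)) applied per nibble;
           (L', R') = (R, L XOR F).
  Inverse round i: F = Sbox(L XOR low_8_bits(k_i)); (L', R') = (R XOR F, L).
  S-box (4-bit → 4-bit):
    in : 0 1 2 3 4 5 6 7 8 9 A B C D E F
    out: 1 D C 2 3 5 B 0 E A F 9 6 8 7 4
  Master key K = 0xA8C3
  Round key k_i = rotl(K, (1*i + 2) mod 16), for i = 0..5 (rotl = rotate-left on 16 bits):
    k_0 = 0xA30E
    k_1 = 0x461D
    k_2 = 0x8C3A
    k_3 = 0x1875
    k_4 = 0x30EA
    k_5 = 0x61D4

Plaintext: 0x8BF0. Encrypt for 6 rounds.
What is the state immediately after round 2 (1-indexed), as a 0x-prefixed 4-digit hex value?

0xCC7D

s_0 = plaintext = 0x8BF0
s_1 = Round(s_0, k_0) = 0xF0CC
s_2 = Round(s_1, k_1) = 0xCC7D
s_3 = Round(s_2, k_2) = 0x7DFC
s_4 = Round(s_3, k_3) = 0xFC97
s_5 = Round(s_4, k_4) = 0x97F4
s_6 = Round(s_5, k_5) = 0xF456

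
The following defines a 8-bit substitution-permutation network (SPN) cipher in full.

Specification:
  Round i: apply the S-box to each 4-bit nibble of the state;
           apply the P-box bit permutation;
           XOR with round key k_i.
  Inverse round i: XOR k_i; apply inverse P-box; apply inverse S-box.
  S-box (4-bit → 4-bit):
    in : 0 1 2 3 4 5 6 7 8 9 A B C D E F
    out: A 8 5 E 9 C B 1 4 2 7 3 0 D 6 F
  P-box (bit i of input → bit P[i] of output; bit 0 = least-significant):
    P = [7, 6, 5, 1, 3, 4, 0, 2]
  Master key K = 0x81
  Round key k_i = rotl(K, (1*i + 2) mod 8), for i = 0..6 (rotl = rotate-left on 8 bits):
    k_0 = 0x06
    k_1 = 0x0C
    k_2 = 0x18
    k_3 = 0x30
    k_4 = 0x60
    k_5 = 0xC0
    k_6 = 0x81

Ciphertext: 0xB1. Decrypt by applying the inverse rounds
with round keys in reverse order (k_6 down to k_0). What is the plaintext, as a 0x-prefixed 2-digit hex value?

0x59

s_0 = ciphertext = 0xB1
s_1 = InvRound(s_0, k_6) = 0x98
s_2 = InvRound(s_1, k_5) = 0xB9
s_3 = InvRound(s_2, k_4) = 0xAB
s_4 = InvRound(s_3, k_3) = 0xA4
s_5 = InvRound(s_4, k_2) = 0x62
s_6 = InvRound(s_5, k_1) = 0x43
s_7 = InvRound(s_6, k_0) = 0x59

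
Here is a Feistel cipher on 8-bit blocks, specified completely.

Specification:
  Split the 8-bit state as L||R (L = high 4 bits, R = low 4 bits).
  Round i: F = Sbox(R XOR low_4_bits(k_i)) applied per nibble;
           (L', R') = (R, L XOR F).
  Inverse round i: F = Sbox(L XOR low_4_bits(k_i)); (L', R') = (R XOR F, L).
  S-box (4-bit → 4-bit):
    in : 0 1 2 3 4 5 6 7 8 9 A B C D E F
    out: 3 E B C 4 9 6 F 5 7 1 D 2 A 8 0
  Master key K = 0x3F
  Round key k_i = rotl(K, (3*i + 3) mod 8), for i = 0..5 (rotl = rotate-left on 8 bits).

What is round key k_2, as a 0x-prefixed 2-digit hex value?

0x7E

K = 0x3F
k_0 = rotl(K, (3*0+3) mod 8) = rotl(K, 3) = 0xF9
k_1 = rotl(K, (3*1+3) mod 8) = rotl(K, 6) = 0xCF
k_2 = rotl(K, (3*2+3) mod 8) = rotl(K, 1) = 0x7E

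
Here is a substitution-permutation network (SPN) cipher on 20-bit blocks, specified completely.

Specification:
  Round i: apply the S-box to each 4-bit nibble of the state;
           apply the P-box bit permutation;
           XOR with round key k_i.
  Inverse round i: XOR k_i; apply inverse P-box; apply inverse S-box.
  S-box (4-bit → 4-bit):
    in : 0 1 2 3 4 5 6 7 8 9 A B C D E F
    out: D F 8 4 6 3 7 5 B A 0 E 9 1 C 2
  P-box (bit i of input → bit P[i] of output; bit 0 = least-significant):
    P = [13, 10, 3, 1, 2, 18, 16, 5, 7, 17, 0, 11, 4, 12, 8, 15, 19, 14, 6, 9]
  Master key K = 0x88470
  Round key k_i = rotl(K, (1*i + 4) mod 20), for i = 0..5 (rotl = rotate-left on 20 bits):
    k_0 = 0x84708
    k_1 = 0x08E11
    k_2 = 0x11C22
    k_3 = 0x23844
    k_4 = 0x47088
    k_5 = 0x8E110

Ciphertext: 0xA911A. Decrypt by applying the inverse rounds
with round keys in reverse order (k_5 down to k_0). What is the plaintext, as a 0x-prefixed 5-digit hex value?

s_0 = ciphertext = 0xA911A
s_1 = InvRound(s_0, k_5) = 0xFFFA0
s_2 = InvRound(s_1, k_4) = 0xCE9E4
s_3 = InvRound(s_2, k_3) = 0x5B59A
s_4 = InvRound(s_3, k_2) = 0xA0C97
s_5 = InvRound(s_4, k_1) = 0xC25D2
s_6 = InvRound(s_5, k_0) = 0xBDDF0

0xBDDF0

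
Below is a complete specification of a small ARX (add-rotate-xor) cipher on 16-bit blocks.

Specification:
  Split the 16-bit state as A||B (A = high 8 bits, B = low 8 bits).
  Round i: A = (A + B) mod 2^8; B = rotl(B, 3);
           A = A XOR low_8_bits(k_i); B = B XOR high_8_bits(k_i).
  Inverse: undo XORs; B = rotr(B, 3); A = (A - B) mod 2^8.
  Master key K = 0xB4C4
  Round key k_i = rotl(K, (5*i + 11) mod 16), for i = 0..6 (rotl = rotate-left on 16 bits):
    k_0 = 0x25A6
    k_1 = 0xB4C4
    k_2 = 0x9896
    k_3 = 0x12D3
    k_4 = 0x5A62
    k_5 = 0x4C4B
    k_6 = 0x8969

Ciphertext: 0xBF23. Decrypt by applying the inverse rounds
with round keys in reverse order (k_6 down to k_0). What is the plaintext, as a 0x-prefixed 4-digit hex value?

0xF4E9

s_0 = ciphertext = 0xBF23
s_1 = InvRound(s_0, k_6) = 0x8155
s_2 = InvRound(s_1, k_5) = 0xA723
s_3 = InvRound(s_2, k_4) = 0x962F
s_4 = InvRound(s_3, k_3) = 0x9EA7
s_5 = InvRound(s_4, k_2) = 0x21E7
s_6 = InvRound(s_5, k_1) = 0x7B6A
s_7 = InvRound(s_6, k_0) = 0xF4E9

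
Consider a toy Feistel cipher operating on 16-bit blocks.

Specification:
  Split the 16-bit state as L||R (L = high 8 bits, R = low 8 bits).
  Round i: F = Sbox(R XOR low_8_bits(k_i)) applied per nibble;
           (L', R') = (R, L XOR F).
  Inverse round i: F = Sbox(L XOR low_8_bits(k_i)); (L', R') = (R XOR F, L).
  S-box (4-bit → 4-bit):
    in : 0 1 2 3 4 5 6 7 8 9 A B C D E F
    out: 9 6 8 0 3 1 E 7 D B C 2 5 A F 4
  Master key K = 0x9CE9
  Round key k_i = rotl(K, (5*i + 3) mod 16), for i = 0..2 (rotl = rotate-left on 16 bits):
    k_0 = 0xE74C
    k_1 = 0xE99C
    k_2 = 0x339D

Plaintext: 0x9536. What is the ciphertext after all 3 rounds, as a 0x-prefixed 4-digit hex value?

0x4745

s_0 = plaintext = 0x9536
s_1 = Round(s_0, k_0) = 0x36E9
s_2 = Round(s_1, k_1) = 0xE947
s_3 = Round(s_2, k_2) = 0x4745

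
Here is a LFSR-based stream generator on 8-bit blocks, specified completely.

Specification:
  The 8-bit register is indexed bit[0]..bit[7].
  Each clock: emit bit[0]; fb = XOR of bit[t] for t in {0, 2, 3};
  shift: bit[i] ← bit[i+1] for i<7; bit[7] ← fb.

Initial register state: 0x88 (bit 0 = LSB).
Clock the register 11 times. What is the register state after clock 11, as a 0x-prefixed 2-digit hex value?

reg_0 = 0x88
clock 1: out=0, reg = 0xC4
clock 2: out=0, reg = 0xE2
clock 3: out=0, reg = 0x71
clock 4: out=1, reg = 0xB8
clock 5: out=0, reg = 0xDC
clock 6: out=0, reg = 0x6E
clock 7: out=0, reg = 0x37
clock 8: out=1, reg = 0x1B
clock 9: out=1, reg = 0x0D
clock 10: out=1, reg = 0x86
clock 11: out=0, reg = 0xC3

0xC3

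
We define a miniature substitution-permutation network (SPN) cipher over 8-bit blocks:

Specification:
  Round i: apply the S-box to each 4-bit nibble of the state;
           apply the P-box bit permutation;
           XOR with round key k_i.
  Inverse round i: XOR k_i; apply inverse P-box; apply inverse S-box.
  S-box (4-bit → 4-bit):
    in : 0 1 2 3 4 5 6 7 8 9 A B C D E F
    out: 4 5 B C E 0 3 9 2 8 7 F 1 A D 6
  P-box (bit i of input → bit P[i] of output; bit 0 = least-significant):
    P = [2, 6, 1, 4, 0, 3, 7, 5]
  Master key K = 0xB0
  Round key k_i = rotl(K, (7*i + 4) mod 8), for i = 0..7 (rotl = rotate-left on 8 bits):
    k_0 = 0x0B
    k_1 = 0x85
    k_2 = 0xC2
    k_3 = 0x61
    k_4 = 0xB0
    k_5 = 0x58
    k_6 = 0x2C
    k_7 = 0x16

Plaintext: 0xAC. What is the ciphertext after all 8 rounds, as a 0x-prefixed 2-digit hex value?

s_0 = plaintext = 0xAC
s_1 = Round(s_0, k_0) = 0x86
s_2 = Round(s_1, k_1) = 0xC9
s_3 = Round(s_2, k_2) = 0xD3
s_4 = Round(s_3, k_3) = 0x5B
s_5 = Round(s_4, k_4) = 0xE6
s_6 = Round(s_5, k_5) = 0xBD
s_7 = Round(s_6, k_6) = 0xD5
s_8 = Round(s_7, k_7) = 0x3E

0x3E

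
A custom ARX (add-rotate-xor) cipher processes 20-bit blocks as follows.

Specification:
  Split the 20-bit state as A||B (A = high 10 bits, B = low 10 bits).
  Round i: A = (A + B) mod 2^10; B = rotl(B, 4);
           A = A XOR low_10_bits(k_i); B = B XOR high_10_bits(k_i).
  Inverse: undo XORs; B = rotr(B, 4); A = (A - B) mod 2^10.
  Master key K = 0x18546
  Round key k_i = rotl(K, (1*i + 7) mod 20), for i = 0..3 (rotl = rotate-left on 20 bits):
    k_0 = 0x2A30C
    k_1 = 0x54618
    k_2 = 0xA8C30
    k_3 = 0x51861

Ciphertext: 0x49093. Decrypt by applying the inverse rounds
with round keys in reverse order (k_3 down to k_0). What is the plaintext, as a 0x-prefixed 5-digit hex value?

s_0 = ciphertext = 0x49093
s_1 = InvRound(s_0, k_3) = 0xFA15D
s_2 = InvRound(s_1, k_2) = 0x067BF
s_3 = InvRound(s_2, k_1) = 0x94FAE
s_4 = InvRound(s_3, k_0) = 0xEBDB0

0xEBDB0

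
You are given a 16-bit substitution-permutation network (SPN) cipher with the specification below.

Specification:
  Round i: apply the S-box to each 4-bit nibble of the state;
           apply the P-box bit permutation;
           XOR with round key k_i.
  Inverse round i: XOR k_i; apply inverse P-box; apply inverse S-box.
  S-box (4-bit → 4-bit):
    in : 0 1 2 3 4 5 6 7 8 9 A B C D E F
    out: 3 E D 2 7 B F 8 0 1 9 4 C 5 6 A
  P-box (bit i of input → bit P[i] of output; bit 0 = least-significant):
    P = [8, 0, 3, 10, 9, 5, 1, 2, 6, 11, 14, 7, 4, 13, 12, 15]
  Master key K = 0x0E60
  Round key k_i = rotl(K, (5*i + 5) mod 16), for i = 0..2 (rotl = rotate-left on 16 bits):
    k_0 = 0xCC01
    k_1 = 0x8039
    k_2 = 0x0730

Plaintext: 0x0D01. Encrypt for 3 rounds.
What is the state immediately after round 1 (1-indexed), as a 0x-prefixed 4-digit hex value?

s_0 = plaintext = 0x0D01
s_1 = Round(s_0, k_0) = 0xAA78
s_2 = Round(s_1, k_1) = 0x00ED
s_3 = Round(s_2, k_2) = 0x2E4A

0xAA78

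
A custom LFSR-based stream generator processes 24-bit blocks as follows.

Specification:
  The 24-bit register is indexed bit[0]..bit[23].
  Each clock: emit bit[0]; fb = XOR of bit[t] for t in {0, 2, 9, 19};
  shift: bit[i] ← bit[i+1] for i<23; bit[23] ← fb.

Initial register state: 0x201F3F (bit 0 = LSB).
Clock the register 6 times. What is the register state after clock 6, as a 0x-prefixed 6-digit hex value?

0x6C807C

reg_0 = 0x201F3F
clock 1: out=1, reg = 0x900F9F
clock 2: out=1, reg = 0xC807CF
clock 3: out=1, reg = 0x6403E7
clock 4: out=1, reg = 0xB201F3
clock 5: out=1, reg = 0xD900F9
clock 6: out=1, reg = 0x6C807C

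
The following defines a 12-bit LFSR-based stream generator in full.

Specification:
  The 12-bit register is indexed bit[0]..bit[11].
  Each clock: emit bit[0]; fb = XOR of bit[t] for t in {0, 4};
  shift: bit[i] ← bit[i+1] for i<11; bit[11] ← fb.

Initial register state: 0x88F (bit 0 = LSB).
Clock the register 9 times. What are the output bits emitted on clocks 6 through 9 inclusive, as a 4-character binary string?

reg_0 = 0x88F
clock 1: out=1, reg = 0xC47
clock 2: out=1, reg = 0xE23
clock 3: out=1, reg = 0xF11
clock 4: out=1, reg = 0x788
clock 5: out=0, reg = 0x3C4
clock 6: out=0, reg = 0x1E2
clock 7: out=0, reg = 0x0F1
clock 8: out=1, reg = 0x078
clock 9: out=0, reg = 0x83C

0010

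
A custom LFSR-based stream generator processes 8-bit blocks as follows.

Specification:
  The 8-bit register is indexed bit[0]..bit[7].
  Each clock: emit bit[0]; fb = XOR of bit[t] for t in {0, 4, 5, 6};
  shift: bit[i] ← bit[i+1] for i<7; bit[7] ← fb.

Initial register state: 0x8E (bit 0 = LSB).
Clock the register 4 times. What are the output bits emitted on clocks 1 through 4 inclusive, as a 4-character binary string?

reg_0 = 0x8E
clock 1: out=0, reg = 0x47
clock 2: out=1, reg = 0x23
clock 3: out=1, reg = 0x11
clock 4: out=1, reg = 0x08

0111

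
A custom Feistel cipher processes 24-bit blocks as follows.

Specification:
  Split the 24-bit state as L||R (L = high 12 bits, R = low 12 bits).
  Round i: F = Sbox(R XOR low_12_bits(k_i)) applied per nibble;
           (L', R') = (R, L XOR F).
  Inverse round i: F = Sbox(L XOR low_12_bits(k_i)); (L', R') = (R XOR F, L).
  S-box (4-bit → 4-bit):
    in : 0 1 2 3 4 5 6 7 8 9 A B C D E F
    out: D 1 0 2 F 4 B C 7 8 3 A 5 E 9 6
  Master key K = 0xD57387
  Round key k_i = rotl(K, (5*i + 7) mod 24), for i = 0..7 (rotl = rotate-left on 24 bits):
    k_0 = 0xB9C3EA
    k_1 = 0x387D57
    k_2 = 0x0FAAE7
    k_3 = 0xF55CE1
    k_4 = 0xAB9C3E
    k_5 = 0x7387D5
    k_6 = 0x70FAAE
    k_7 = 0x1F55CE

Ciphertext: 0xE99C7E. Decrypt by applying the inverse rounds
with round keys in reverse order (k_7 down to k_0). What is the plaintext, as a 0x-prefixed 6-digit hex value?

0x43FE19

s_0 = ciphertext = 0xE99C7E
s_1 = InvRound(s_0, k_7) = 0x632E99
s_2 = InvRound(s_1, k_6) = 0xB1C632
s_3 = InvRound(s_2, k_5) = 0x36AB1C
s_4 = InvRound(s_3, k_4) = 0xD5336A
s_5 = InvRound(s_4, k_3) = 0x2CAD53
s_6 = InvRound(s_5, k_2) = 0xA5D2CA
s_7 = InvRound(s_6, k_1) = 0xE19A5D
s_8 = InvRound(s_7, k_0) = 0x43FE19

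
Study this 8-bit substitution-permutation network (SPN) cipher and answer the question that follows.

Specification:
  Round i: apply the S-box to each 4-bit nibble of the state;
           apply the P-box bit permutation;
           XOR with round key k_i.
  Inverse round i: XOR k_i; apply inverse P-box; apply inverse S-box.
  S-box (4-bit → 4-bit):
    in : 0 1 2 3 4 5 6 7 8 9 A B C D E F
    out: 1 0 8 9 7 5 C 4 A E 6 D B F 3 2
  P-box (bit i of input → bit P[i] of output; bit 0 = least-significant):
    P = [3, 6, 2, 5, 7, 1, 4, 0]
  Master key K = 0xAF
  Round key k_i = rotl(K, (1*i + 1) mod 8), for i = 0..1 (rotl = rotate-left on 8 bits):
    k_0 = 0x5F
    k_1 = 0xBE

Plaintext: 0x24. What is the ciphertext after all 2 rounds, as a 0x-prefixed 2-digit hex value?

0x9E

s_0 = plaintext = 0x24
s_1 = Round(s_0, k_0) = 0x12
s_2 = Round(s_1, k_1) = 0x9E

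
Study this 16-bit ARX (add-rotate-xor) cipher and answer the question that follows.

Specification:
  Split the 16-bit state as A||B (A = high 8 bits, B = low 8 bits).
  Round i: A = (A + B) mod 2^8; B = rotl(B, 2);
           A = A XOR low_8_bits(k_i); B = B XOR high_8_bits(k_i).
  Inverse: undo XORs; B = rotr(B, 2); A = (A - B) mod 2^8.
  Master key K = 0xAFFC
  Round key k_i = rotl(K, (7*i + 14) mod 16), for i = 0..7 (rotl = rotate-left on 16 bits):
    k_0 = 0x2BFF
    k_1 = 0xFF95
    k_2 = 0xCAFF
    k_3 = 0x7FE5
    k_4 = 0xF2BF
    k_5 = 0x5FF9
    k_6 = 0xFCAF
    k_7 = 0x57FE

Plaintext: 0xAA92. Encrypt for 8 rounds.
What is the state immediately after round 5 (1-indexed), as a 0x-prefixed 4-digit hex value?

0xBA3D

s_0 = plaintext = 0xAA92
s_1 = Round(s_0, k_0) = 0xC361
s_2 = Round(s_1, k_1) = 0xB17A
s_3 = Round(s_2, k_2) = 0xD423
s_4 = Round(s_3, k_3) = 0x12F3
s_5 = Round(s_4, k_4) = 0xBA3D
s_6 = Round(s_5, k_5) = 0x0EAB
s_7 = Round(s_6, k_6) = 0x1652
s_8 = Round(s_7, k_7) = 0x961E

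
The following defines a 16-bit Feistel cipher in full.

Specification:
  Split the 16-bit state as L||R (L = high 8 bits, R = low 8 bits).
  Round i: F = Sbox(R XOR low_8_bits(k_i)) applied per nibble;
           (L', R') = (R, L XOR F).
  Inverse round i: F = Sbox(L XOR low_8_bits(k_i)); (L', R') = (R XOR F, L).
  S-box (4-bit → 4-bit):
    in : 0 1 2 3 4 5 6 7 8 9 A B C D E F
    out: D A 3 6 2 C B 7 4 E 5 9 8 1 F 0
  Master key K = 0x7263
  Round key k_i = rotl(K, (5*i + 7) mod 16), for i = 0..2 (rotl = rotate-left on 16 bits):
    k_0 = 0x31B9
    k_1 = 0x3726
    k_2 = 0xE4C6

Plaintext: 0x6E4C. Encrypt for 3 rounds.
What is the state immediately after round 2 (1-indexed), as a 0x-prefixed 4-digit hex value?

0x626E

s_0 = plaintext = 0x6E4C
s_1 = Round(s_0, k_0) = 0x4C62
s_2 = Round(s_1, k_1) = 0x626E
s_3 = Round(s_2, k_2) = 0x6E36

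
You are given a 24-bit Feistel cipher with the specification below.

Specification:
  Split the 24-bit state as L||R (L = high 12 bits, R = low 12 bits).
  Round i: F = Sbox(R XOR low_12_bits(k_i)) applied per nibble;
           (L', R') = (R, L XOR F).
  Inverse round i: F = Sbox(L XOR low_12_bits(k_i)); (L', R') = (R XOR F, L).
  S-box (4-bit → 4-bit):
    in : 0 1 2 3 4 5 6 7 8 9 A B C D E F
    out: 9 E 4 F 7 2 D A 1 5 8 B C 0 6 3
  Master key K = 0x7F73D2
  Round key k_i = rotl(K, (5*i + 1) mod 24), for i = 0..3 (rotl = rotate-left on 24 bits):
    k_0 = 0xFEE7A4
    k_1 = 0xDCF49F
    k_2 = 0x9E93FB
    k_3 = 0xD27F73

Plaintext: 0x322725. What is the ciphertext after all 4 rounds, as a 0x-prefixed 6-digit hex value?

s_0 = plaintext = 0x322725
s_1 = Round(s_0, k_0) = 0x725A3C
s_2 = Round(s_1, k_1) = 0xA3C1AA
s_3 = Round(s_2, k_2) = 0x1AAE12
s_4 = Round(s_3, k_3) = 0xE12F74

0xE12F74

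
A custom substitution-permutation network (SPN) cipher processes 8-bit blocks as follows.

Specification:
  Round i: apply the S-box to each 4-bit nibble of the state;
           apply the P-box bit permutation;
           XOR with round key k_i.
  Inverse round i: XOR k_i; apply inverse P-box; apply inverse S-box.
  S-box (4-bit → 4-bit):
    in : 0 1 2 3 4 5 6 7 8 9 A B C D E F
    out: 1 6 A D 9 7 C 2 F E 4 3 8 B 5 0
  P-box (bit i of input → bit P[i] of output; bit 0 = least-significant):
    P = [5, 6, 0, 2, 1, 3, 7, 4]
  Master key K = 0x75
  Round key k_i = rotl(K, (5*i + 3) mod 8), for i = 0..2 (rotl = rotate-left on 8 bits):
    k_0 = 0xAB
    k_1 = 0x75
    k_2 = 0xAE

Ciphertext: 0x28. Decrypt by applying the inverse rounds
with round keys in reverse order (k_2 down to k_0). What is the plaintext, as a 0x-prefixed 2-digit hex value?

s_0 = ciphertext = 0x28
s_1 = InvRound(s_0, k_2) = 0xEC
s_2 = InvRound(s_1, k_1) = 0x9A
s_3 = InvRound(s_2, k_0) = 0xCE

0xCE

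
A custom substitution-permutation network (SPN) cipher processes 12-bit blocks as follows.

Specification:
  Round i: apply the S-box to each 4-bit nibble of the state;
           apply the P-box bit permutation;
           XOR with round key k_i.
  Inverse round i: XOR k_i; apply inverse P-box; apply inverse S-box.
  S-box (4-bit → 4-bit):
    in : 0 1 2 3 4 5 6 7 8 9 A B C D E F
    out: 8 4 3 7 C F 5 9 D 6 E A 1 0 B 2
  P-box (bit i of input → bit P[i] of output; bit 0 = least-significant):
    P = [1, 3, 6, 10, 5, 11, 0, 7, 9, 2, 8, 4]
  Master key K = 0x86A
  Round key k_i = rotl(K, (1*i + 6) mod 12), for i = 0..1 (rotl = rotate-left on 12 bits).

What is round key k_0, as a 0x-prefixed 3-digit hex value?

K = 0x86A
k_0 = rotl(K, (1*0+6) mod 12) = rotl(K, 6) = 0xAA1

0xAA1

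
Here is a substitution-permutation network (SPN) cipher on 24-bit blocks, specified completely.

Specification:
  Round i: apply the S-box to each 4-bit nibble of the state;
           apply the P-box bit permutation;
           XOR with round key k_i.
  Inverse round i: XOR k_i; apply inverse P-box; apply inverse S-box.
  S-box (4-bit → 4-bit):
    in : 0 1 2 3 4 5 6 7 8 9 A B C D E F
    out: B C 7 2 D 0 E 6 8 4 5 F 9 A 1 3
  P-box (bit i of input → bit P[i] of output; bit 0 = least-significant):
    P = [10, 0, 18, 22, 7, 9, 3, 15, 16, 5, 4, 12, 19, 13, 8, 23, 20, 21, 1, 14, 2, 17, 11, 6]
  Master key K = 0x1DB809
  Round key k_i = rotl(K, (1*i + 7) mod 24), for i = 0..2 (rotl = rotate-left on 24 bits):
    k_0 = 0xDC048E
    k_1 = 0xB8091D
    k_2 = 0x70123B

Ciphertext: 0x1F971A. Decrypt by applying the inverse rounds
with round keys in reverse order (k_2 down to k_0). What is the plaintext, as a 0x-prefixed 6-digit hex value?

0x935EFA

s_0 = ciphertext = 0x1F971A
s_1 = InvRound(s_0, k_2) = 0x33AF8B
s_2 = InvRound(s_1, k_1) = 0xF90A0E
s_3 = InvRound(s_2, k_0) = 0x935EFA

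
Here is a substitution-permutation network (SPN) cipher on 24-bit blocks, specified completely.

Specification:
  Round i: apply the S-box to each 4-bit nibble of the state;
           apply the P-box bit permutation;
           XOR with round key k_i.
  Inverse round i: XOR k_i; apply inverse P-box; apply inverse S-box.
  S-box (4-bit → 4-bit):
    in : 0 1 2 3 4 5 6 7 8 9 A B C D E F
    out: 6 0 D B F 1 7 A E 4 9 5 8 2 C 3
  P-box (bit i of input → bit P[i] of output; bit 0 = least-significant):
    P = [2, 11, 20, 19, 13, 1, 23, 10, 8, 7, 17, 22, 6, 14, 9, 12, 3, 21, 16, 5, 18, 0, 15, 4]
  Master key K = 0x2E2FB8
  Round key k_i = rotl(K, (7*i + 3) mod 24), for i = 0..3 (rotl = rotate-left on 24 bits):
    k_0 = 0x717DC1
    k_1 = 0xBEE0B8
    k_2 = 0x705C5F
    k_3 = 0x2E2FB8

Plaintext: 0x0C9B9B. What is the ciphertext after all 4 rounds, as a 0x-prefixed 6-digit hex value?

0xD49ABD

s_0 = plaintext = 0x0C9B9B
s_1 = Round(s_0, k_0) = 0xE3FEE4
s_2 = Round(s_1, k_1) = 0x442CC4
s_3 = Round(s_2, k_2) = 0x0DC222
s_4 = Round(s_3, k_3) = 0xD49ABD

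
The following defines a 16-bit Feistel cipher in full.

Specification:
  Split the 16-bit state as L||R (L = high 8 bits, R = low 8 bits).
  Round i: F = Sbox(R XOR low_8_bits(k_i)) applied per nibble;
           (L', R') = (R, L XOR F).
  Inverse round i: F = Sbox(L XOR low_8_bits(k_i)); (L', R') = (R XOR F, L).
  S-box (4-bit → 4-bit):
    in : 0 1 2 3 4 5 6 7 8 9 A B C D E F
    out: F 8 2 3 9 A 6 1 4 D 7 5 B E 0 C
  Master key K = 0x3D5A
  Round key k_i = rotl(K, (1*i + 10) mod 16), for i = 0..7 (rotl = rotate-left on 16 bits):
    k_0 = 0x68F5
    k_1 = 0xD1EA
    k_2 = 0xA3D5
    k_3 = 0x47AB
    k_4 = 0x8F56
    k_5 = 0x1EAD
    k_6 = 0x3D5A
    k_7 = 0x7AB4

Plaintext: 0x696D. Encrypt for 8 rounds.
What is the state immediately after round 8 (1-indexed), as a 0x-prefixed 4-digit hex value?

s_0 = plaintext = 0x696D
s_1 = Round(s_0, k_0) = 0x6DBD
s_2 = Round(s_1, k_1) = 0xBDCC
s_3 = Round(s_2, k_2) = 0xCC30
s_4 = Round(s_3, k_3) = 0x3019
s_5 = Round(s_4, k_4) = 0x19AC
s_6 = Round(s_5, k_5) = 0xACE1
s_7 = Round(s_6, k_6) = 0xE1F9
s_8 = Round(s_7, k_7) = 0xF97F

0xF97F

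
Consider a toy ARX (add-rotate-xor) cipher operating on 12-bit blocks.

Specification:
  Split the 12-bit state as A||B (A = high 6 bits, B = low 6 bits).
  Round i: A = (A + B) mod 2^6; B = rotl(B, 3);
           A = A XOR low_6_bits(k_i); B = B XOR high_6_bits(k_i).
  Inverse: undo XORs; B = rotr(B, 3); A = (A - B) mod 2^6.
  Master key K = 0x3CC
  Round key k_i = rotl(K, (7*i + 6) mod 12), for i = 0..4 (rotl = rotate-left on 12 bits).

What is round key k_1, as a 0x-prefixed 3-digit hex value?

0x798

K = 0x3CC
k_0 = rotl(K, (7*0+6) mod 12) = rotl(K, 6) = 0x30F
k_1 = rotl(K, (7*1+6) mod 12) = rotl(K, 1) = 0x798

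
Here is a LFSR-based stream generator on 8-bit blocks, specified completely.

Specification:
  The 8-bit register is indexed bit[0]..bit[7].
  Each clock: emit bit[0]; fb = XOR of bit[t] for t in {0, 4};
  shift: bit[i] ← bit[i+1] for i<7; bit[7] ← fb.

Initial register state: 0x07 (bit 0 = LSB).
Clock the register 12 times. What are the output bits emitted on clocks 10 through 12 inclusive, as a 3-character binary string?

reg_0 = 0x07
clock 1: out=1, reg = 0x83
clock 2: out=1, reg = 0xC1
clock 3: out=1, reg = 0xE0
clock 4: out=0, reg = 0x70
clock 5: out=0, reg = 0xB8
clock 6: out=0, reg = 0xDC
clock 7: out=0, reg = 0xEE
clock 8: out=0, reg = 0x77
clock 9: out=1, reg = 0x3B
clock 10: out=1, reg = 0x1D
clock 11: out=1, reg = 0x0E
clock 12: out=0, reg = 0x07

110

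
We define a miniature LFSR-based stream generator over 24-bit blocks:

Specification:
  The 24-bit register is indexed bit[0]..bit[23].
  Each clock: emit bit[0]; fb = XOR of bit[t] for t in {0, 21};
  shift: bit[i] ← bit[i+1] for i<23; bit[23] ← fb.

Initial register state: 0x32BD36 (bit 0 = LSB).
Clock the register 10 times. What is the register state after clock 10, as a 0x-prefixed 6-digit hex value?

reg_0 = 0x32BD36
clock 1: out=0, reg = 0x995E9B
clock 2: out=1, reg = 0xCCAF4D
clock 3: out=1, reg = 0xE657A6
clock 4: out=0, reg = 0xF32BD3
clock 5: out=1, reg = 0x7995E9
clock 6: out=1, reg = 0x3CCAF4
clock 7: out=0, reg = 0x9E657A
clock 8: out=0, reg = 0x4F32BD
clock 9: out=1, reg = 0xA7995E
clock 10: out=0, reg = 0xD3CCAF

0xD3CCAF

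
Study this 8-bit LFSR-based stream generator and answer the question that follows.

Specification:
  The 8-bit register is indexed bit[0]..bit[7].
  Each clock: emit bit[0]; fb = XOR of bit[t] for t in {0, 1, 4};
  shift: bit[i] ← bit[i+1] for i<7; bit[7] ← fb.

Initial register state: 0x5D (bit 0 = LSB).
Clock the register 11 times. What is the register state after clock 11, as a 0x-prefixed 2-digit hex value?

reg_0 = 0x5D
clock 1: out=1, reg = 0x2E
clock 2: out=0, reg = 0x97
clock 3: out=1, reg = 0xCB
clock 4: out=1, reg = 0x65
clock 5: out=1, reg = 0xB2
clock 6: out=0, reg = 0x59
clock 7: out=1, reg = 0x2C
clock 8: out=0, reg = 0x16
clock 9: out=0, reg = 0x0B
clock 10: out=1, reg = 0x05
clock 11: out=1, reg = 0x82

0x82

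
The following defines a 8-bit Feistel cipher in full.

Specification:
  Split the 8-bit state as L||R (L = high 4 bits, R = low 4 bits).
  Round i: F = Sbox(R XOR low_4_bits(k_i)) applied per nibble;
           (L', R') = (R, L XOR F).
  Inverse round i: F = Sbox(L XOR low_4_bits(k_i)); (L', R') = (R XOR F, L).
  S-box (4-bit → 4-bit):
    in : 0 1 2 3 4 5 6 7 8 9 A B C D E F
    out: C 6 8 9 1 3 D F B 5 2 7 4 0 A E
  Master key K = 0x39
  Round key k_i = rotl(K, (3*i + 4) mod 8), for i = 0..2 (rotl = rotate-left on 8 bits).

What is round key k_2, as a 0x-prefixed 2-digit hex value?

K = 0x39
k_0 = rotl(K, (3*0+4) mod 8) = rotl(K, 4) = 0x93
k_1 = rotl(K, (3*1+4) mod 8) = rotl(K, 7) = 0x9C
k_2 = rotl(K, (3*2+4) mod 8) = rotl(K, 2) = 0xE4

0xE4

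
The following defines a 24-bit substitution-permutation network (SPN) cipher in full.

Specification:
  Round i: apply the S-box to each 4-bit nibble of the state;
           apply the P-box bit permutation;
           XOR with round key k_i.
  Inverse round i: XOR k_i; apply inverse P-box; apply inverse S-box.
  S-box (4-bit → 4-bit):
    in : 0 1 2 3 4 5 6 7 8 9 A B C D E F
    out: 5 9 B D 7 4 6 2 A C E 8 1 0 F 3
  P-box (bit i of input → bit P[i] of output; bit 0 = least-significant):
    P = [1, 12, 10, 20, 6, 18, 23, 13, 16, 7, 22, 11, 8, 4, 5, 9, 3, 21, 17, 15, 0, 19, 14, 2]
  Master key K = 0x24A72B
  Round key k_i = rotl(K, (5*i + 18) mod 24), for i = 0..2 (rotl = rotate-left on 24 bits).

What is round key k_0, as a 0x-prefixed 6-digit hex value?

0xAC929C

K = 0x24A72B
k_0 = rotl(K, (5*0+18) mod 24) = rotl(K, 18) = 0xAC929C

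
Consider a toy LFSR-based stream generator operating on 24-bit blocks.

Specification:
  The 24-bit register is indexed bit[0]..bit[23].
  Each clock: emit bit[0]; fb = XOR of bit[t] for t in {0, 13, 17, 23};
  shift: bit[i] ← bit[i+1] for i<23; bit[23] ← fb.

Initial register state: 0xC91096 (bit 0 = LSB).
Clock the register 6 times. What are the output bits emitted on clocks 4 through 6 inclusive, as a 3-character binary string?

reg_0 = 0xC91096
clock 1: out=0, reg = 0xE4884B
clock 2: out=1, reg = 0x724425
clock 3: out=1, reg = 0x392212
clock 4: out=0, reg = 0x9C9109
clock 5: out=1, reg = 0x4E4884
clock 6: out=0, reg = 0xA72442

010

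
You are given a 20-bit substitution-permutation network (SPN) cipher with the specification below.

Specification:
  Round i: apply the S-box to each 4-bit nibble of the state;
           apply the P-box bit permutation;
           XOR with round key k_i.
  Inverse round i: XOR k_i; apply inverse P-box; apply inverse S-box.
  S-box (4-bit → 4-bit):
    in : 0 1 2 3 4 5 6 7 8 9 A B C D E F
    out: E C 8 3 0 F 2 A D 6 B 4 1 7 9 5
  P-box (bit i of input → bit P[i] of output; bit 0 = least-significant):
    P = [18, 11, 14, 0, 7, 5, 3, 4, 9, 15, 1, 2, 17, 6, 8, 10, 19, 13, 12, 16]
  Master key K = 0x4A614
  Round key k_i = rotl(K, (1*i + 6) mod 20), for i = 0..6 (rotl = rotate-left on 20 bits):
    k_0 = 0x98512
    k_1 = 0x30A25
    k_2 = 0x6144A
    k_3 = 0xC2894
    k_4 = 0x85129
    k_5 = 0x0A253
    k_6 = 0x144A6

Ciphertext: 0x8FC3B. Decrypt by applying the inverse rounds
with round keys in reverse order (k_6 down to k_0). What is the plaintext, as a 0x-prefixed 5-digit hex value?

s_0 = ciphertext = 0x8FC3B
s_1 = InvRound(s_0, k_6) = 0x54787
s_2 = InvRound(s_1, k_5) = 0x707EF
s_3 = InvRound(s_2, k_4) = 0x8A8CF
s_4 = InvRound(s_3, k_3) = 0x4691E
s_5 = InvRound(s_4, k_2) = 0x95229
s_6 = InvRound(s_5, k_1) = 0xFC2B9
s_7 = InvRound(s_6, k_0) = 0x48FD8

0x48FD8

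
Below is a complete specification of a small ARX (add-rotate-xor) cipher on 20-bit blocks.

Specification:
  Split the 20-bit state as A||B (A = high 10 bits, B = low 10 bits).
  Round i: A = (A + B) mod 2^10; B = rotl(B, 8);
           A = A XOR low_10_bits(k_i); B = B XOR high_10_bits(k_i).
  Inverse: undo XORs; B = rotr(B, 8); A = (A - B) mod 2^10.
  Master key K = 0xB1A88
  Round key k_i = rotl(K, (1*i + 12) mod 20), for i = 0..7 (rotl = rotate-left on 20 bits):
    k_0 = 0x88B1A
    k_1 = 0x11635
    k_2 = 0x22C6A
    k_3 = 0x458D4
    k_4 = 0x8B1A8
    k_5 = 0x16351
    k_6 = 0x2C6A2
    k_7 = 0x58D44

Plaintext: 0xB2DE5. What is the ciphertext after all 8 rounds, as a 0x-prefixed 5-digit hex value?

0x413B4

s_0 = plaintext = 0xB2DE5
s_1 = Round(s_0, k_0) = 0xEAB5B
s_2 = Round(s_1, k_1) = 0x4C393
s_3 = Round(s_2, k_2) = 0x2A76F
s_4 = Round(s_3, k_3) = 0x332CD
s_5 = Round(s_4, k_4) = 0x8C79F
s_6 = Round(s_5, k_5) = 0xA07BF
s_7 = Round(s_6, k_6) = 0x38B5E
s_8 = Round(s_7, k_7) = 0x413B4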